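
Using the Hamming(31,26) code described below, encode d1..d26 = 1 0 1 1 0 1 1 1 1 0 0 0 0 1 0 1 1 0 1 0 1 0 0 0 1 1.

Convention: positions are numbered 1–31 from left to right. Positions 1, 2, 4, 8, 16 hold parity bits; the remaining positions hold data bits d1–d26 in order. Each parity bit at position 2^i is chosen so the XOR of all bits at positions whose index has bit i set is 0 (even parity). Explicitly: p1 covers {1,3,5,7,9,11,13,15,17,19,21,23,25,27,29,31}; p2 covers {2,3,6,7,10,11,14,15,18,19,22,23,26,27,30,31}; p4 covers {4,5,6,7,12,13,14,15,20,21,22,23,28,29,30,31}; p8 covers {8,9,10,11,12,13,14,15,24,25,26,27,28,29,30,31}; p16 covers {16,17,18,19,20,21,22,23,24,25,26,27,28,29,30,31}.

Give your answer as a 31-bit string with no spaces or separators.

Place data at non-parity positions: p1 p2 1 p4 0 1 1 p8 0 1 1 1 1 0 0 p16 0 0 1 0 1 1 0 1 0 1 0 0 0 1 1
p1 (pos 1,3,5,7,9,11,13,15,17,19,21,23,25,27,29,31): XOR of data positions = 1⊕0⊕1⊕0⊕1⊕1⊕0⊕0⊕1⊕1⊕0⊕0⊕0⊕0⊕1 = 1
p2 (pos 2,3,6,7,10,11,14,15,18,19,22,23,26,27,30,31): XOR of data positions = 1⊕1⊕1⊕1⊕1⊕0⊕0⊕0⊕1⊕1⊕0⊕1⊕0⊕1⊕1 = 0
p4 (pos 4,5,6,7,12,13,14,15,20,21,22,23,28,29,30,31): XOR of data positions = 0⊕1⊕1⊕1⊕1⊕0⊕0⊕0⊕1⊕1⊕0⊕0⊕0⊕1⊕1 = 0
p8 (pos 8,9,10,11,12,13,14,15,24,25,26,27,28,29,30,31): XOR of data positions = 0⊕1⊕1⊕1⊕1⊕0⊕0⊕1⊕0⊕1⊕0⊕0⊕0⊕1⊕1 = 0
p16 (pos 16,17,18,19,20,21,22,23,24,25,26,27,28,29,30,31): XOR of data positions = 0⊕0⊕1⊕0⊕1⊕1⊕0⊕1⊕0⊕1⊕0⊕0⊕0⊕1⊕1 = 1
Codeword: 1010011001111001001011010100011

1010011001111001001011010100011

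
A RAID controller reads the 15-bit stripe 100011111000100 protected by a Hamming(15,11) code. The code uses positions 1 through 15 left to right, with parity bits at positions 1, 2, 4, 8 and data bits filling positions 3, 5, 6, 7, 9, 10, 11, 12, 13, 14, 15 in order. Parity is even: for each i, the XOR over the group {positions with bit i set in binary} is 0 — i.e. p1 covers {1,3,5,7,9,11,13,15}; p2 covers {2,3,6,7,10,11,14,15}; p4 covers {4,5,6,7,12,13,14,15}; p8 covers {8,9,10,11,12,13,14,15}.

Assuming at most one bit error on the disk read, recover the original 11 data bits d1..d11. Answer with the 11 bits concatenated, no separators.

s1 (pos 1,3,5,7,9,11,13,15): 1⊕0⊕1⊕1⊕1⊕0⊕1⊕0 = 1
s2 (pos 2,3,6,7,10,11,14,15): 0⊕0⊕1⊕1⊕0⊕0⊕0⊕0 = 0
s4 (pos 4,5,6,7,12,13,14,15): 0⊕1⊕1⊕1⊕0⊕1⊕0⊕0 = 0
s8 (pos 8,9,10,11,12,13,14,15): 1⊕1⊕0⊕0⊕0⊕1⊕0⊕0 = 1
Syndrome s8…s1 = 1001 → error at position 9.
Flip position 9: 100011111000100 → 100011110000100
Read data bits from positions 3,5,6,7,9,10,11,12,13,14,15: 01110000100

01110000100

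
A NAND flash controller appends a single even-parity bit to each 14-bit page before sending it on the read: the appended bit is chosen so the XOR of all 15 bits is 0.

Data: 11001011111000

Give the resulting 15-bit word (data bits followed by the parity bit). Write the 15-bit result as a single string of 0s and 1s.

XOR of the 14 data bits: 1⊕1⊕0⊕0⊕1⊕0⊕1⊕1⊕1⊕1⊕1⊕0⊕0⊕0 = 0
Parity bit = 0 (so all 15 bits XOR to 0).

110010111110000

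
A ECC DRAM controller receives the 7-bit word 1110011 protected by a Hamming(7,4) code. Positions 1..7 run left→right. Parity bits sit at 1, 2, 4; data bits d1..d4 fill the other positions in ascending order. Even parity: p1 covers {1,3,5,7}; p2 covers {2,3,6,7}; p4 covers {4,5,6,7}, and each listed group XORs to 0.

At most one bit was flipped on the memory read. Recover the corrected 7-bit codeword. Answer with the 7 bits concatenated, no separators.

s1 (pos 1,3,5,7): 1⊕1⊕0⊕1 = 1
s2 (pos 2,3,6,7): 1⊕1⊕1⊕1 = 0
s4 (pos 4,5,6,7): 0⊕0⊕1⊕1 = 0
Syndrome s4…s1 = 001 → error at position 1.
Flip position 1: 1110011 → 0110011

0110011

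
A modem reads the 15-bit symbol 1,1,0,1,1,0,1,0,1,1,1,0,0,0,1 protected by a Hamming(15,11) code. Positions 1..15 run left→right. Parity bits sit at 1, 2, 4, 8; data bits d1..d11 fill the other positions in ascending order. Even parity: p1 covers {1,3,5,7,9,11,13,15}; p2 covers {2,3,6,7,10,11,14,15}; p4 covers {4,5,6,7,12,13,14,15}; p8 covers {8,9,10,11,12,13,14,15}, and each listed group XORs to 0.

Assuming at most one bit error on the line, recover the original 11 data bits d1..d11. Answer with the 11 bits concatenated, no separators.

s1 (pos 1,3,5,7,9,11,13,15): 1⊕0⊕1⊕1⊕1⊕1⊕0⊕1 = 0
s2 (pos 2,3,6,7,10,11,14,15): 1⊕0⊕0⊕1⊕1⊕1⊕0⊕1 = 1
s4 (pos 4,5,6,7,12,13,14,15): 1⊕1⊕0⊕1⊕0⊕0⊕0⊕1 = 0
s8 (pos 8,9,10,11,12,13,14,15): 0⊕1⊕1⊕1⊕0⊕0⊕0⊕1 = 0
Syndrome s8…s1 = 0010 → error at position 2.
Flip position 2: 110110101110001 → 100110101110001
Read data bits from positions 3,5,6,7,9,10,11,12,13,14,15: 01011110001

01011110001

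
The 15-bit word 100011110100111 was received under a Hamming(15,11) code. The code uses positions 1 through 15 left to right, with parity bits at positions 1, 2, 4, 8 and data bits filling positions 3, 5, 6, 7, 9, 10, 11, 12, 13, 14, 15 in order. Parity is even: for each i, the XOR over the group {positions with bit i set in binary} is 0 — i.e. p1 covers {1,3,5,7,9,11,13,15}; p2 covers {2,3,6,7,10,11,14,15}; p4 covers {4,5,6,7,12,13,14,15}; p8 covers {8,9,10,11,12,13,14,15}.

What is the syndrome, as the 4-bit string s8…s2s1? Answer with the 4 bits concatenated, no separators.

1011

s1 (pos 1,3,5,7,9,11,13,15): 1⊕0⊕1⊕1⊕0⊕0⊕1⊕1 = 1
s2 (pos 2,3,6,7,10,11,14,15): 0⊕0⊕1⊕1⊕1⊕0⊕1⊕1 = 1
s4 (pos 4,5,6,7,12,13,14,15): 0⊕1⊕1⊕1⊕0⊕1⊕1⊕1 = 0
s8 (pos 8,9,10,11,12,13,14,15): 1⊕0⊕1⊕0⊕0⊕1⊕1⊕1 = 1
Syndrome s8…s1 = 1011 → error at position 11.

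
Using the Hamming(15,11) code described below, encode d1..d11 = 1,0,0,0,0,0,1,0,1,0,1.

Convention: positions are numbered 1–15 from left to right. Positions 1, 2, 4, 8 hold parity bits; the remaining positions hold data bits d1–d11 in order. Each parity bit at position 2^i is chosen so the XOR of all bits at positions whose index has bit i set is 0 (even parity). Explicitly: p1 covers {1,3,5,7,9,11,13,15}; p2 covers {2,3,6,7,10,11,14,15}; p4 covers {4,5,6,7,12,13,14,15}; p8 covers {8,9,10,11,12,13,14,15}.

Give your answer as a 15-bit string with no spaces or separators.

011000010010101

Place data at non-parity positions: p1 p2 1 p4 0 0 0 p8 0 0 1 0 1 0 1
p1 (pos 1,3,5,7,9,11,13,15): XOR of data positions = 1⊕0⊕0⊕0⊕1⊕1⊕1 = 0
p2 (pos 2,3,6,7,10,11,14,15): XOR of data positions = 1⊕0⊕0⊕0⊕1⊕0⊕1 = 1
p4 (pos 4,5,6,7,12,13,14,15): XOR of data positions = 0⊕0⊕0⊕0⊕1⊕0⊕1 = 0
p8 (pos 8,9,10,11,12,13,14,15): XOR of data positions = 0⊕0⊕1⊕0⊕1⊕0⊕1 = 1
Codeword: 011000010010101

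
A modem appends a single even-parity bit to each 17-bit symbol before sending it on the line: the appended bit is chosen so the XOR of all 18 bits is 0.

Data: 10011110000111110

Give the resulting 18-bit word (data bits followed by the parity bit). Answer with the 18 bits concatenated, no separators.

100111100001111100

XOR of the 17 data bits: 1⊕0⊕0⊕1⊕1⊕1⊕1⊕0⊕0⊕0⊕0⊕1⊕1⊕1⊕1⊕1⊕0 = 0
Parity bit = 0 (so all 18 bits XOR to 0).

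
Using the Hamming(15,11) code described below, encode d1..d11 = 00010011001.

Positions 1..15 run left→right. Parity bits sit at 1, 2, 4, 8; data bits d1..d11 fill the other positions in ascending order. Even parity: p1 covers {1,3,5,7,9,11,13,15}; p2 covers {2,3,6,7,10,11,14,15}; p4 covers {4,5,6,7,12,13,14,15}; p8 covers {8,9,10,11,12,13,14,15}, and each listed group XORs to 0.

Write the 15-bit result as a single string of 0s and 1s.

110100110011001

Place data at non-parity positions: p1 p2 0 p4 0 0 1 p8 0 0 1 1 0 0 1
p1 (pos 1,3,5,7,9,11,13,15): XOR of data positions = 0⊕0⊕1⊕0⊕1⊕0⊕1 = 1
p2 (pos 2,3,6,7,10,11,14,15): XOR of data positions = 0⊕0⊕1⊕0⊕1⊕0⊕1 = 1
p4 (pos 4,5,6,7,12,13,14,15): XOR of data positions = 0⊕0⊕1⊕1⊕0⊕0⊕1 = 1
p8 (pos 8,9,10,11,12,13,14,15): XOR of data positions = 0⊕0⊕1⊕1⊕0⊕0⊕1 = 1
Codeword: 110100110011001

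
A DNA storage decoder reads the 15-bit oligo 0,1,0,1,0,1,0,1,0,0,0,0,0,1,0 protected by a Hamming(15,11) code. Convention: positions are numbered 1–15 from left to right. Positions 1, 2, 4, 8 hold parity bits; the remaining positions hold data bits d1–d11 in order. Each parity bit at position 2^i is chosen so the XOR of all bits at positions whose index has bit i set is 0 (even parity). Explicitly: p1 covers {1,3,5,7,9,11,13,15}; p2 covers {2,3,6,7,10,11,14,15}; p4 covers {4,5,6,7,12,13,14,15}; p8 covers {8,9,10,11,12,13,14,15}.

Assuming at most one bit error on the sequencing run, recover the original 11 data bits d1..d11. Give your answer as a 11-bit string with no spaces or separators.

s1 (pos 1,3,5,7,9,11,13,15): 0⊕0⊕0⊕0⊕0⊕0⊕0⊕0 = 0
s2 (pos 2,3,6,7,10,11,14,15): 1⊕0⊕1⊕0⊕0⊕0⊕1⊕0 = 1
s4 (pos 4,5,6,7,12,13,14,15): 1⊕0⊕1⊕0⊕0⊕0⊕1⊕0 = 1
s8 (pos 8,9,10,11,12,13,14,15): 1⊕0⊕0⊕0⊕0⊕0⊕1⊕0 = 0
Syndrome s8…s1 = 0110 → error at position 6.
Flip position 6: 010101010000010 → 010100010000010
Read data bits from positions 3,5,6,7,9,10,11,12,13,14,15: 00000000010

00000000010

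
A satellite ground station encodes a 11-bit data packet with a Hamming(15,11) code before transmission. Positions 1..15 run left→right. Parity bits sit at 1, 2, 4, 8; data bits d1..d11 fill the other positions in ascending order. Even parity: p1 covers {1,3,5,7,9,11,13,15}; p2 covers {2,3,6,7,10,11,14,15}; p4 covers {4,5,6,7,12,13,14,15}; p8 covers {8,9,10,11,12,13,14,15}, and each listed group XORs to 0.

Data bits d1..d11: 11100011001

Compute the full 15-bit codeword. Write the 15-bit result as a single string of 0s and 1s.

001011010011001

Place data at non-parity positions: p1 p2 1 p4 1 1 0 p8 0 0 1 1 0 0 1
p1 (pos 1,3,5,7,9,11,13,15): XOR of data positions = 1⊕1⊕0⊕0⊕1⊕0⊕1 = 0
p2 (pos 2,3,6,7,10,11,14,15): XOR of data positions = 1⊕1⊕0⊕0⊕1⊕0⊕1 = 0
p4 (pos 4,5,6,7,12,13,14,15): XOR of data positions = 1⊕1⊕0⊕1⊕0⊕0⊕1 = 0
p8 (pos 8,9,10,11,12,13,14,15): XOR of data positions = 0⊕0⊕1⊕1⊕0⊕0⊕1 = 1
Codeword: 001011010011001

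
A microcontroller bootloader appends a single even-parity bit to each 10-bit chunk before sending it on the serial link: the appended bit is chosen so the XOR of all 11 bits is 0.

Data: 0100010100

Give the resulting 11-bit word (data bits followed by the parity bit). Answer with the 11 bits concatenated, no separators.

XOR of the 10 data bits: 0⊕1⊕0⊕0⊕0⊕1⊕0⊕1⊕0⊕0 = 1
Parity bit = 1 (so all 11 bits XOR to 0).

01000101001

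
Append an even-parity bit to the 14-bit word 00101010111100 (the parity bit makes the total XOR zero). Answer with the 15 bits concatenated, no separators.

XOR of the 14 data bits: 0⊕0⊕1⊕0⊕1⊕0⊕1⊕0⊕1⊕1⊕1⊕1⊕0⊕0 = 1
Parity bit = 1 (so all 15 bits XOR to 0).

001010101111001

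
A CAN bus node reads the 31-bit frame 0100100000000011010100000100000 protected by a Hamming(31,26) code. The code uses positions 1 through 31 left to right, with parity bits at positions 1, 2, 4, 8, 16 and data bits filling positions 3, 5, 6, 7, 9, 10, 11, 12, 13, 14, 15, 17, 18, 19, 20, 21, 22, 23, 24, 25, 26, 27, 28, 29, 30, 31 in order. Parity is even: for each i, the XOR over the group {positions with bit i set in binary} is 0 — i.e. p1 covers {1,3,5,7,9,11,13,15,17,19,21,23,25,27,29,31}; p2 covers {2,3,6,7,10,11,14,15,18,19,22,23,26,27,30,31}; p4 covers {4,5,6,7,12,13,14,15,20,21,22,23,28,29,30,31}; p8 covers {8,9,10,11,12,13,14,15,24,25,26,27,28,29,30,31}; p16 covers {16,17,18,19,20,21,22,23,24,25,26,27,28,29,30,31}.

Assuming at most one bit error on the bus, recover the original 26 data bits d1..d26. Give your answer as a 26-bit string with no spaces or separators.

01000000001010100000100000

s1 (pos 1,3,5,7,9,11,13,15,17,19,21,23,25,27,29,31): 0⊕0⊕1⊕0⊕0⊕0⊕0⊕1⊕0⊕0⊕0⊕0⊕0⊕0⊕0⊕0 = 0
s2 (pos 2,3,6,7,10,11,14,15,18,19,22,23,26,27,30,31): 1⊕0⊕0⊕0⊕0⊕0⊕0⊕1⊕1⊕0⊕0⊕0⊕1⊕0⊕0⊕0 = 0
s4 (pos 4,5,6,7,12,13,14,15,20,21,22,23,28,29,30,31): 0⊕1⊕0⊕0⊕0⊕0⊕0⊕1⊕1⊕0⊕0⊕0⊕0⊕0⊕0⊕0 = 1
s8 (pos 8,9,10,11,12,13,14,15,24,25,26,27,28,29,30,31): 0⊕0⊕0⊕0⊕0⊕0⊕0⊕1⊕0⊕0⊕1⊕0⊕0⊕0⊕0⊕0 = 0
s16 (pos 16,17,18,19,20,21,22,23,24,25,26,27,28,29,30,31): 1⊕0⊕1⊕0⊕1⊕0⊕0⊕0⊕0⊕0⊕1⊕0⊕0⊕0⊕0⊕0 = 0
Syndrome s16…s1 = 00100 → error at position 4.
Flip position 4: 0100100000000011010100000100000 → 0101100000000011010100000100000
Read data bits from positions 3,5,6,7,9,10,11,12,13,14,15,17,18,19,20,21,22,23,24,25,26,27,28,29,30,31: 01000000001010100000100000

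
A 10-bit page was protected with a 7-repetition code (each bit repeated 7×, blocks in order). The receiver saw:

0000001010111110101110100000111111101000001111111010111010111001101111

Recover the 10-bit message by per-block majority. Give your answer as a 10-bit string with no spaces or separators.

Block 1 (0000001): 1 one → 0
Block 2 (0101111): 5 ones → 1
Block 3 (1010111): 5 ones → 1
Block 4 (0100000): 1 one → 0
Block 5 (1111111): 7 ones → 1
Block 6 (0100000): 1 one → 0
Block 7 (1111111): 7 ones → 1
Block 8 (0101110): 4 ones → 1
Block 9 (1011100): 4 ones → 1
Block 10 (1101111): 6 ones → 1

0110101111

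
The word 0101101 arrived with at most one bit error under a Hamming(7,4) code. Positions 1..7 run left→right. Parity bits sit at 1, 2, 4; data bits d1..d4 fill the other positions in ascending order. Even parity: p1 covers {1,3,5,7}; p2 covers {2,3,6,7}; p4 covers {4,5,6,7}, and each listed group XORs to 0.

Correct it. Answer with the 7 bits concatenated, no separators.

0100101

s1 (pos 1,3,5,7): 0⊕0⊕1⊕1 = 0
s2 (pos 2,3,6,7): 1⊕0⊕0⊕1 = 0
s4 (pos 4,5,6,7): 1⊕1⊕0⊕1 = 1
Syndrome s4…s1 = 100 → error at position 4.
Flip position 4: 0101101 → 0100101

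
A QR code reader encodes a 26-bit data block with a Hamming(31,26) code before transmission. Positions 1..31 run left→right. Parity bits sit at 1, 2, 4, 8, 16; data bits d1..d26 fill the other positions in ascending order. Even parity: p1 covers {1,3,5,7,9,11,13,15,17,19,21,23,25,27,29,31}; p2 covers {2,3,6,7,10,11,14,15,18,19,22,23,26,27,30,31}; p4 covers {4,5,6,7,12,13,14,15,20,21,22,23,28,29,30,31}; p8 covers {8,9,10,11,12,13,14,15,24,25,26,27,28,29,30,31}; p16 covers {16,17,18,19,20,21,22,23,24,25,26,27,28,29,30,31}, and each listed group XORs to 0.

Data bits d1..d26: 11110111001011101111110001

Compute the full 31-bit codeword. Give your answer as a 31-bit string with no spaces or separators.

Place data at non-parity positions: p1 p2 1 p4 1 1 1 p8 0 1 1 1 0 0 1 p16 0 1 1 1 0 1 1 1 1 1 1 0 0 0 1
p1 (pos 1,3,5,7,9,11,13,15,17,19,21,23,25,27,29,31): XOR of data positions = 1⊕1⊕1⊕0⊕1⊕0⊕1⊕0⊕1⊕0⊕1⊕1⊕1⊕0⊕1 = 0
p2 (pos 2,3,6,7,10,11,14,15,18,19,22,23,26,27,30,31): XOR of data positions = 1⊕1⊕1⊕1⊕1⊕0⊕1⊕1⊕1⊕1⊕1⊕1⊕1⊕0⊕1 = 1
p4 (pos 4,5,6,7,12,13,14,15,20,21,22,23,28,29,30,31): XOR of data positions = 1⊕1⊕1⊕1⊕0⊕0⊕1⊕1⊕0⊕1⊕1⊕0⊕0⊕0⊕1 = 1
p8 (pos 8,9,10,11,12,13,14,15,24,25,26,27,28,29,30,31): XOR of data positions = 0⊕1⊕1⊕1⊕0⊕0⊕1⊕1⊕1⊕1⊕1⊕0⊕0⊕0⊕1 = 1
p16 (pos 16,17,18,19,20,21,22,23,24,25,26,27,28,29,30,31): XOR of data positions = 0⊕1⊕1⊕1⊕0⊕1⊕1⊕1⊕1⊕1⊕1⊕0⊕0⊕0⊕1 = 0
Codeword: 0111111101110010011101111110001

0111111101110010011101111110001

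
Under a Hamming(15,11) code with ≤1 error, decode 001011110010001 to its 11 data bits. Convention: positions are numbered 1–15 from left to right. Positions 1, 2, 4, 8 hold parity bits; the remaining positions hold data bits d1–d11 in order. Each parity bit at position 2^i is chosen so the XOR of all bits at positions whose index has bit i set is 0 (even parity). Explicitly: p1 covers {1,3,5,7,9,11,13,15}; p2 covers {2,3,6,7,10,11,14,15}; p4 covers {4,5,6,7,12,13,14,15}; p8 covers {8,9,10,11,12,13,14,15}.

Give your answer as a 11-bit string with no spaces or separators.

s1 (pos 1,3,5,7,9,11,13,15): 0⊕1⊕1⊕1⊕0⊕1⊕0⊕1 = 1
s2 (pos 2,3,6,7,10,11,14,15): 0⊕1⊕1⊕1⊕0⊕1⊕0⊕1 = 1
s4 (pos 4,5,6,7,12,13,14,15): 0⊕1⊕1⊕1⊕0⊕0⊕0⊕1 = 0
s8 (pos 8,9,10,11,12,13,14,15): 1⊕0⊕0⊕1⊕0⊕0⊕0⊕1 = 1
Syndrome s8…s1 = 1011 → error at position 11.
Flip position 11: 001011110010001 → 001011110000001
Read data bits from positions 3,5,6,7,9,10,11,12,13,14,15: 11110000001

11110000001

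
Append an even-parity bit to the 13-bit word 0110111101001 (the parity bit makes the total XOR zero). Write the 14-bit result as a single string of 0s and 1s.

XOR of the 13 data bits: 0⊕1⊕1⊕0⊕1⊕1⊕1⊕1⊕0⊕1⊕0⊕0⊕1 = 0
Parity bit = 0 (so all 14 bits XOR to 0).

01101111010010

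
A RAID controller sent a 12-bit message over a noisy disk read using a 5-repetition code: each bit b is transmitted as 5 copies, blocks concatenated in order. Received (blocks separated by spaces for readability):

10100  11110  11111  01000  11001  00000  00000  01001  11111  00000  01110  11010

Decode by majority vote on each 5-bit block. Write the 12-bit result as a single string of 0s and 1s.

011010001011

Block 1 (10100): 2 ones → 0
Block 2 (11110): 4 ones → 1
Block 3 (11111): 5 ones → 1
Block 4 (01000): 1 one → 0
Block 5 (11001): 3 ones → 1
Block 6 (00000): 0 ones → 0
Block 7 (00000): 0 ones → 0
Block 8 (01001): 2 ones → 0
Block 9 (11111): 5 ones → 1
Block 10 (00000): 0 ones → 0
Block 11 (01110): 3 ones → 1
Block 12 (11010): 3 ones → 1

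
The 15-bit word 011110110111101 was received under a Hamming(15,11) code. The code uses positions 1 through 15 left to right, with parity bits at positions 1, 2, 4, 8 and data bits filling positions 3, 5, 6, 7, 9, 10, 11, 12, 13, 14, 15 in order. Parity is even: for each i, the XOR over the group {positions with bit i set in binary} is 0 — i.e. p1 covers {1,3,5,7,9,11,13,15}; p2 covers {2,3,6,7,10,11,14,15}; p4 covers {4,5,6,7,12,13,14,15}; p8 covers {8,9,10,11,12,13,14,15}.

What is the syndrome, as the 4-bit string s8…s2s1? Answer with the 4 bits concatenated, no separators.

s1 (pos 1,3,5,7,9,11,13,15): 0⊕1⊕1⊕1⊕0⊕1⊕1⊕1 = 0
s2 (pos 2,3,6,7,10,11,14,15): 1⊕1⊕0⊕1⊕1⊕1⊕0⊕1 = 0
s4 (pos 4,5,6,7,12,13,14,15): 1⊕1⊕0⊕1⊕1⊕1⊕0⊕1 = 0
s8 (pos 8,9,10,11,12,13,14,15): 1⊕0⊕1⊕1⊕1⊕1⊕0⊕1 = 0
Syndrome s8…s1 = 0000 → no error.

0000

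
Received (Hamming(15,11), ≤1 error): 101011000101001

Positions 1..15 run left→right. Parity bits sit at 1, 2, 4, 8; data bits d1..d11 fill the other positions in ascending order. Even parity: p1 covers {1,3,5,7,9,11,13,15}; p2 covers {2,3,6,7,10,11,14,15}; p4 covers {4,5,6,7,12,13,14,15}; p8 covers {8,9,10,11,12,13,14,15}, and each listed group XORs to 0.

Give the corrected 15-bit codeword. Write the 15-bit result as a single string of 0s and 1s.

101011010101001

s1 (pos 1,3,5,7,9,11,13,15): 1⊕1⊕1⊕0⊕0⊕0⊕0⊕1 = 0
s2 (pos 2,3,6,7,10,11,14,15): 0⊕1⊕1⊕0⊕1⊕0⊕0⊕1 = 0
s4 (pos 4,5,6,7,12,13,14,15): 0⊕1⊕1⊕0⊕1⊕0⊕0⊕1 = 0
s8 (pos 8,9,10,11,12,13,14,15): 0⊕0⊕1⊕0⊕1⊕0⊕0⊕1 = 1
Syndrome s8…s1 = 1000 → error at position 8.
Flip position 8: 101011000101001 → 101011010101001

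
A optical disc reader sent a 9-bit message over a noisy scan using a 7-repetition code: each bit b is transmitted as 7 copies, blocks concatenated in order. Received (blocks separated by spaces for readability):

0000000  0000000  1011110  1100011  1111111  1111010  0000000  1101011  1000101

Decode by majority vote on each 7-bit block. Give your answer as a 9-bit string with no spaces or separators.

Block 1 (0000000): 0 ones → 0
Block 2 (0000000): 0 ones → 0
Block 3 (1011110): 5 ones → 1
Block 4 (1100011): 4 ones → 1
Block 5 (1111111): 7 ones → 1
Block 6 (1111010): 5 ones → 1
Block 7 (0000000): 0 ones → 0
Block 8 (1101011): 5 ones → 1
Block 9 (1000101): 3 ones → 0

001111010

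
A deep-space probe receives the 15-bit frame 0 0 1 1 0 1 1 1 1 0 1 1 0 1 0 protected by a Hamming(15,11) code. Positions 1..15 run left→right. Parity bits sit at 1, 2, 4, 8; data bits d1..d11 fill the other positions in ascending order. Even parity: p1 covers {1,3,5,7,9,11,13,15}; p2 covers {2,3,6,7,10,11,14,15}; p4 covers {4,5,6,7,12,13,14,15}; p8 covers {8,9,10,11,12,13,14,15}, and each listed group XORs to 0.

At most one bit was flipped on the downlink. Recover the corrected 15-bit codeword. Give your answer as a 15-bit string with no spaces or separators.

001101111011000

s1 (pos 1,3,5,7,9,11,13,15): 0⊕1⊕0⊕1⊕1⊕1⊕0⊕0 = 0
s2 (pos 2,3,6,7,10,11,14,15): 0⊕1⊕1⊕1⊕0⊕1⊕1⊕0 = 1
s4 (pos 4,5,6,7,12,13,14,15): 1⊕0⊕1⊕1⊕1⊕0⊕1⊕0 = 1
s8 (pos 8,9,10,11,12,13,14,15): 1⊕1⊕0⊕1⊕1⊕0⊕1⊕0 = 1
Syndrome s8…s1 = 1110 → error at position 14.
Flip position 14: 001101111011010 → 001101111011000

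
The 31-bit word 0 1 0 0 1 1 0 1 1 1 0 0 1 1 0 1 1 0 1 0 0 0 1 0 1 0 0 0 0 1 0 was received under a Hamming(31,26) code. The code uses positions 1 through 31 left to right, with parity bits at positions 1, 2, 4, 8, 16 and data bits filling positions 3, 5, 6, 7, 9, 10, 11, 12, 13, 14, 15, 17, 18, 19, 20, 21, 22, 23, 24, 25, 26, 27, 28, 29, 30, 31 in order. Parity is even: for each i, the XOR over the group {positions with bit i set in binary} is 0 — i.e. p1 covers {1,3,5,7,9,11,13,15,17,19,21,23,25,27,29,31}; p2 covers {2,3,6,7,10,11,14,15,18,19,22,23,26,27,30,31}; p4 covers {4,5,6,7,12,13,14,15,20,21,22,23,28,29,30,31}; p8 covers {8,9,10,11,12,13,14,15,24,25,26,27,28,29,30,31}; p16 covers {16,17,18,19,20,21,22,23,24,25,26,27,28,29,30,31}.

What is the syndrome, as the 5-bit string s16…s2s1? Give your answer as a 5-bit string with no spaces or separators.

s1 (pos 1,3,5,7,9,11,13,15,17,19,21,23,25,27,29,31): 0⊕0⊕1⊕0⊕1⊕0⊕1⊕0⊕1⊕1⊕0⊕1⊕1⊕0⊕0⊕0 = 1
s2 (pos 2,3,6,7,10,11,14,15,18,19,22,23,26,27,30,31): 1⊕0⊕1⊕0⊕1⊕0⊕1⊕0⊕0⊕1⊕0⊕1⊕0⊕0⊕1⊕0 = 1
s4 (pos 4,5,6,7,12,13,14,15,20,21,22,23,28,29,30,31): 0⊕1⊕1⊕0⊕0⊕1⊕1⊕0⊕0⊕0⊕0⊕1⊕0⊕0⊕1⊕0 = 0
s8 (pos 8,9,10,11,12,13,14,15,24,25,26,27,28,29,30,31): 1⊕1⊕1⊕0⊕0⊕1⊕1⊕0⊕0⊕1⊕0⊕0⊕0⊕0⊕1⊕0 = 1
s16 (pos 16,17,18,19,20,21,22,23,24,25,26,27,28,29,30,31): 1⊕1⊕0⊕1⊕0⊕0⊕0⊕1⊕0⊕1⊕0⊕0⊕0⊕0⊕1⊕0 = 0
Syndrome s16…s1 = 01011 → error at position 11.

01011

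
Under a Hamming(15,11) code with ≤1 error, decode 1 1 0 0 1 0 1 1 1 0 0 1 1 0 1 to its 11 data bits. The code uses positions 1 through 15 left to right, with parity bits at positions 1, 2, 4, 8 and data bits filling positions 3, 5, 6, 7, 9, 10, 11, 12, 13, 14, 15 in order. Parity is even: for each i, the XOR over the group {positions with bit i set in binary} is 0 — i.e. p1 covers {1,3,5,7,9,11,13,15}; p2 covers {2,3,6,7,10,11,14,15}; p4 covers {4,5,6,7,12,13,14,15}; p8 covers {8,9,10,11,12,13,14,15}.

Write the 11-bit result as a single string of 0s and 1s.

01011001111

s1 (pos 1,3,5,7,9,11,13,15): 1⊕0⊕1⊕1⊕1⊕0⊕1⊕1 = 0
s2 (pos 2,3,6,7,10,11,14,15): 1⊕0⊕0⊕1⊕0⊕0⊕0⊕1 = 1
s4 (pos 4,5,6,7,12,13,14,15): 0⊕1⊕0⊕1⊕1⊕1⊕0⊕1 = 1
s8 (pos 8,9,10,11,12,13,14,15): 1⊕1⊕0⊕0⊕1⊕1⊕0⊕1 = 1
Syndrome s8…s1 = 1110 → error at position 14.
Flip position 14: 110010111001101 → 110010111001111
Read data bits from positions 3,5,6,7,9,10,11,12,13,14,15: 01011001111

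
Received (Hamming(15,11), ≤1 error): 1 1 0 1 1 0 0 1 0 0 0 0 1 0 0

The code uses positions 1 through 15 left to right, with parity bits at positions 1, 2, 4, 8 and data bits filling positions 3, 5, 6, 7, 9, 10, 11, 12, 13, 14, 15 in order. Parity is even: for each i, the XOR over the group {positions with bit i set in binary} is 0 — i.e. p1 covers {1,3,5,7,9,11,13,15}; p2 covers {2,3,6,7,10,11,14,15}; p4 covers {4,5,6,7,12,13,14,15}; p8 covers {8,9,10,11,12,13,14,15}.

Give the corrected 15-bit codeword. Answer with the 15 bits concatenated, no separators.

110110110000100

s1 (pos 1,3,5,7,9,11,13,15): 1⊕0⊕1⊕0⊕0⊕0⊕1⊕0 = 1
s2 (pos 2,3,6,7,10,11,14,15): 1⊕0⊕0⊕0⊕0⊕0⊕0⊕0 = 1
s4 (pos 4,5,6,7,12,13,14,15): 1⊕1⊕0⊕0⊕0⊕1⊕0⊕0 = 1
s8 (pos 8,9,10,11,12,13,14,15): 1⊕0⊕0⊕0⊕0⊕1⊕0⊕0 = 0
Syndrome s8…s1 = 0111 → error at position 7.
Flip position 7: 110110010000100 → 110110110000100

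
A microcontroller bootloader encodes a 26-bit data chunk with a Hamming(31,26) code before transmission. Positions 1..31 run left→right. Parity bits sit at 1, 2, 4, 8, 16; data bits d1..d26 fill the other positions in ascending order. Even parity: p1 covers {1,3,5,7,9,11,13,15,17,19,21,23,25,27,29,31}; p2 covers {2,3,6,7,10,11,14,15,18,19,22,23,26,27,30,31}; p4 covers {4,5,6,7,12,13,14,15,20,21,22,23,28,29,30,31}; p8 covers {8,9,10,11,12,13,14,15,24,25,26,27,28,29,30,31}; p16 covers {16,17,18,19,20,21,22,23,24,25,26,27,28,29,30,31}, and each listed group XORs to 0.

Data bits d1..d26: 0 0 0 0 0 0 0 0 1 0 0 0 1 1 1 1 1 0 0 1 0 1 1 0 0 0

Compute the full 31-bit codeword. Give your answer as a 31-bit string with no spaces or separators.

1001000000001000011111001011000

Place data at non-parity positions: p1 p2 0 p4 0 0 0 p8 0 0 0 0 1 0 0 p16 0 1 1 1 1 1 0 0 1 0 1 1 0 0 0
p1 (pos 1,3,5,7,9,11,13,15,17,19,21,23,25,27,29,31): XOR of data positions = 0⊕0⊕0⊕0⊕0⊕1⊕0⊕0⊕1⊕1⊕0⊕1⊕1⊕0⊕0 = 1
p2 (pos 2,3,6,7,10,11,14,15,18,19,22,23,26,27,30,31): XOR of data positions = 0⊕0⊕0⊕0⊕0⊕0⊕0⊕1⊕1⊕1⊕0⊕0⊕1⊕0⊕0 = 0
p4 (pos 4,5,6,7,12,13,14,15,20,21,22,23,28,29,30,31): XOR of data positions = 0⊕0⊕0⊕0⊕1⊕0⊕0⊕1⊕1⊕1⊕0⊕1⊕0⊕0⊕0 = 1
p8 (pos 8,9,10,11,12,13,14,15,24,25,26,27,28,29,30,31): XOR of data positions = 0⊕0⊕0⊕0⊕1⊕0⊕0⊕0⊕1⊕0⊕1⊕1⊕0⊕0⊕0 = 0
p16 (pos 16,17,18,19,20,21,22,23,24,25,26,27,28,29,30,31): XOR of data positions = 0⊕1⊕1⊕1⊕1⊕1⊕0⊕0⊕1⊕0⊕1⊕1⊕0⊕0⊕0 = 0
Codeword: 1001000000001000011111001011000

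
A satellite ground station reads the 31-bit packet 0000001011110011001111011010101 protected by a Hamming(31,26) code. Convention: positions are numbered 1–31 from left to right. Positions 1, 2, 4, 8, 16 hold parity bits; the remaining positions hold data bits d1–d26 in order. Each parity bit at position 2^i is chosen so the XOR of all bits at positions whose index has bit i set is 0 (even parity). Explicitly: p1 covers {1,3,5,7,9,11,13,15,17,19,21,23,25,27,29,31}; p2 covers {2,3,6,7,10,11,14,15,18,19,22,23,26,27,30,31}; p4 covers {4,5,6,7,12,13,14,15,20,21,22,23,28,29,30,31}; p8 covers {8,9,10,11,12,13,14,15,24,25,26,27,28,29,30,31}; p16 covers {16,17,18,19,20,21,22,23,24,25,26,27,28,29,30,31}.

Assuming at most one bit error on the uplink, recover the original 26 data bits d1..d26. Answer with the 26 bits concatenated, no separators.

00011111001001111011010101

s1 (pos 1,3,5,7,9,11,13,15,17,19,21,23,25,27,29,31): 0⊕0⊕0⊕1⊕1⊕1⊕0⊕1⊕0⊕1⊕1⊕0⊕1⊕1⊕1⊕1 = 0
s2 (pos 2,3,6,7,10,11,14,15,18,19,22,23,26,27,30,31): 0⊕0⊕0⊕1⊕1⊕1⊕0⊕1⊕0⊕1⊕1⊕0⊕0⊕1⊕0⊕1 = 0
s4 (pos 4,5,6,7,12,13,14,15,20,21,22,23,28,29,30,31): 0⊕0⊕0⊕1⊕1⊕0⊕0⊕1⊕1⊕1⊕1⊕0⊕0⊕1⊕0⊕1 = 0
s8 (pos 8,9,10,11,12,13,14,15,24,25,26,27,28,29,30,31): 0⊕1⊕1⊕1⊕1⊕0⊕0⊕1⊕1⊕1⊕0⊕1⊕0⊕1⊕0⊕1 = 0
s16 (pos 16,17,18,19,20,21,22,23,24,25,26,27,28,29,30,31): 1⊕0⊕0⊕1⊕1⊕1⊕1⊕0⊕1⊕1⊕0⊕1⊕0⊕1⊕0⊕1 = 0
Syndrome s16…s1 = 00000 → no error.
Read data bits from positions 3,5,6,7,9,10,11,12,13,14,15,17,18,19,20,21,22,23,24,25,26,27,28,29,30,31: 00011111001001111011010101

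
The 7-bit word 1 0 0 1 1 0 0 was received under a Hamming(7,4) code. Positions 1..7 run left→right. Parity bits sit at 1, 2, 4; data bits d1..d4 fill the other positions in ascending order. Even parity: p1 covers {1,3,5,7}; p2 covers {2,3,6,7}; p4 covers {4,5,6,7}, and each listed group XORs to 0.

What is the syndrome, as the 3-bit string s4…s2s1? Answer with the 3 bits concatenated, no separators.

000

s1 (pos 1,3,5,7): 1⊕0⊕1⊕0 = 0
s2 (pos 2,3,6,7): 0⊕0⊕0⊕0 = 0
s4 (pos 4,5,6,7): 1⊕1⊕0⊕0 = 0
Syndrome s4…s1 = 000 → no error.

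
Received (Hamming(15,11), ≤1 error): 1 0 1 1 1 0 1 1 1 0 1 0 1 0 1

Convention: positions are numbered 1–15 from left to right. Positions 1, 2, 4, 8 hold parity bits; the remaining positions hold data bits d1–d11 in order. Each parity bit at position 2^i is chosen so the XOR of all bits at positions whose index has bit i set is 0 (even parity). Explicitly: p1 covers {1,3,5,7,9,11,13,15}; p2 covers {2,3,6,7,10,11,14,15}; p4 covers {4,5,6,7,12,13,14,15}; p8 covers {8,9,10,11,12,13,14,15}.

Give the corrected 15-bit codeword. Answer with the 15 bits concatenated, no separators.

101110111011101

s1 (pos 1,3,5,7,9,11,13,15): 1⊕1⊕1⊕1⊕1⊕1⊕1⊕1 = 0
s2 (pos 2,3,6,7,10,11,14,15): 0⊕1⊕0⊕1⊕0⊕1⊕0⊕1 = 0
s4 (pos 4,5,6,7,12,13,14,15): 1⊕1⊕0⊕1⊕0⊕1⊕0⊕1 = 1
s8 (pos 8,9,10,11,12,13,14,15): 1⊕1⊕0⊕1⊕0⊕1⊕0⊕1 = 1
Syndrome s8…s1 = 1100 → error at position 12.
Flip position 12: 101110111010101 → 101110111011101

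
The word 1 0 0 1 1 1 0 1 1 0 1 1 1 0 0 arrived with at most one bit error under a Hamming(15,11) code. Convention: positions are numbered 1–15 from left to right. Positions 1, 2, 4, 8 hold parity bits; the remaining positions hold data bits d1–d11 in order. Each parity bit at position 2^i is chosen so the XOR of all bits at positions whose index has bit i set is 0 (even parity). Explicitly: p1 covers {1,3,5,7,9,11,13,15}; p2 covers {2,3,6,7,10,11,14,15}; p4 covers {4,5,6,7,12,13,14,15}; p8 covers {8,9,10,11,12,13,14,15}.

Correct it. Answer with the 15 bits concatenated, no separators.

s1 (pos 1,3,5,7,9,11,13,15): 1⊕0⊕1⊕0⊕1⊕1⊕1⊕0 = 1
s2 (pos 2,3,6,7,10,11,14,15): 0⊕0⊕1⊕0⊕0⊕1⊕0⊕0 = 0
s4 (pos 4,5,6,7,12,13,14,15): 1⊕1⊕1⊕0⊕1⊕1⊕0⊕0 = 1
s8 (pos 8,9,10,11,12,13,14,15): 1⊕1⊕0⊕1⊕1⊕1⊕0⊕0 = 1
Syndrome s8…s1 = 1101 → error at position 13.
Flip position 13: 100111011011100 → 100111011011000

100111011011000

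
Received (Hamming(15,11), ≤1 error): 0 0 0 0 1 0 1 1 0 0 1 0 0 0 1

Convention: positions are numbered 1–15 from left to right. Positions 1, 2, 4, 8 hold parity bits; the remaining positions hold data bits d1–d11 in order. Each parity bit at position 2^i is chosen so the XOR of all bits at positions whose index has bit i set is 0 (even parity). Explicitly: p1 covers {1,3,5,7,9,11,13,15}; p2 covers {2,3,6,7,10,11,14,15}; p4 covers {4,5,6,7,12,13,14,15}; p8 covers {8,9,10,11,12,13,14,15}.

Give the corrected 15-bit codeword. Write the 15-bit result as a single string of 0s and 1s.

000010110010011

s1 (pos 1,3,5,7,9,11,13,15): 0⊕0⊕1⊕1⊕0⊕1⊕0⊕1 = 0
s2 (pos 2,3,6,7,10,11,14,15): 0⊕0⊕0⊕1⊕0⊕1⊕0⊕1 = 1
s4 (pos 4,5,6,7,12,13,14,15): 0⊕1⊕0⊕1⊕0⊕0⊕0⊕1 = 1
s8 (pos 8,9,10,11,12,13,14,15): 1⊕0⊕0⊕1⊕0⊕0⊕0⊕1 = 1
Syndrome s8…s1 = 1110 → error at position 14.
Flip position 14: 000010110010001 → 000010110010011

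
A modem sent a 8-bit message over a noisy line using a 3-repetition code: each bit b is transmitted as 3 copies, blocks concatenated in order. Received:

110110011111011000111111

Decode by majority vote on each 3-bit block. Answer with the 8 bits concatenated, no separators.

11111011

Block 1 (110): 2 ones → 1
Block 2 (110): 2 ones → 1
Block 3 (011): 2 ones → 1
Block 4 (111): 3 ones → 1
Block 5 (011): 2 ones → 1
Block 6 (000): 0 ones → 0
Block 7 (111): 3 ones → 1
Block 8 (111): 3 ones → 1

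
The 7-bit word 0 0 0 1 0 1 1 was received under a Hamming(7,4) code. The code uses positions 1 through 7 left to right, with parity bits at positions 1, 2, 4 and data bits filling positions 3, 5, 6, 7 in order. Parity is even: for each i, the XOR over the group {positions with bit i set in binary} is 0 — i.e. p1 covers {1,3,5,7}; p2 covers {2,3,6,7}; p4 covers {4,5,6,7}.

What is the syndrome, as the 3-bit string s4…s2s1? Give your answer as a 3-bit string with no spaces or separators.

s1 (pos 1,3,5,7): 0⊕0⊕0⊕1 = 1
s2 (pos 2,3,6,7): 0⊕0⊕1⊕1 = 0
s4 (pos 4,5,6,7): 1⊕0⊕1⊕1 = 1
Syndrome s4…s1 = 101 → error at position 5.

101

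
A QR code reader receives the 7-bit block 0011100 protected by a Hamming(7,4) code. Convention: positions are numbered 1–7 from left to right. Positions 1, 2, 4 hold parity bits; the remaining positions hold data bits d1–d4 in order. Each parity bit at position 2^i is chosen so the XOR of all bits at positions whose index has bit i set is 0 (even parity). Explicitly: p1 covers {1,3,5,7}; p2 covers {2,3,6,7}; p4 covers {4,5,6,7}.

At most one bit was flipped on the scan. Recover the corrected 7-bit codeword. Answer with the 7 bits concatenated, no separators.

s1 (pos 1,3,5,7): 0⊕1⊕1⊕0 = 0
s2 (pos 2,3,6,7): 0⊕1⊕0⊕0 = 1
s4 (pos 4,5,6,7): 1⊕1⊕0⊕0 = 0
Syndrome s4…s1 = 010 → error at position 2.
Flip position 2: 0011100 → 0111100

0111100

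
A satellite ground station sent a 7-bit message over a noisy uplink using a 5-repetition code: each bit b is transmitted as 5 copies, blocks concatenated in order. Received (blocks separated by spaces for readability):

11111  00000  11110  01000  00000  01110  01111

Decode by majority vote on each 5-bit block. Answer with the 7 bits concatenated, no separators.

Block 1 (11111): 5 ones → 1
Block 2 (00000): 0 ones → 0
Block 3 (11110): 4 ones → 1
Block 4 (01000): 1 one → 0
Block 5 (00000): 0 ones → 0
Block 6 (01110): 3 ones → 1
Block 7 (01111): 4 ones → 1

1010011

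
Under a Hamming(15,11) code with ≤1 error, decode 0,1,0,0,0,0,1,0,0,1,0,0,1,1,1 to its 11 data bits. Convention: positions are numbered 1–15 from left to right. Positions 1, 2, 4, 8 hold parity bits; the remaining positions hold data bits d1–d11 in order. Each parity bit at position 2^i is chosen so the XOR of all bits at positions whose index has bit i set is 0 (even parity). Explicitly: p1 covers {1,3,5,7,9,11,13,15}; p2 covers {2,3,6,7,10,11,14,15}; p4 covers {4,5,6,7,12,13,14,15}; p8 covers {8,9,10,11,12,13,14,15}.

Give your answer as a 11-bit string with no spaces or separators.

s1 (pos 1,3,5,7,9,11,13,15): 0⊕0⊕0⊕1⊕0⊕0⊕1⊕1 = 1
s2 (pos 2,3,6,7,10,11,14,15): 1⊕0⊕0⊕1⊕1⊕0⊕1⊕1 = 1
s4 (pos 4,5,6,7,12,13,14,15): 0⊕0⊕0⊕1⊕0⊕1⊕1⊕1 = 0
s8 (pos 8,9,10,11,12,13,14,15): 0⊕0⊕1⊕0⊕0⊕1⊕1⊕1 = 0
Syndrome s8…s1 = 0011 → error at position 3.
Flip position 3: 010000100100111 → 011000100100111
Read data bits from positions 3,5,6,7,9,10,11,12,13,14,15: 10010100111

10010100111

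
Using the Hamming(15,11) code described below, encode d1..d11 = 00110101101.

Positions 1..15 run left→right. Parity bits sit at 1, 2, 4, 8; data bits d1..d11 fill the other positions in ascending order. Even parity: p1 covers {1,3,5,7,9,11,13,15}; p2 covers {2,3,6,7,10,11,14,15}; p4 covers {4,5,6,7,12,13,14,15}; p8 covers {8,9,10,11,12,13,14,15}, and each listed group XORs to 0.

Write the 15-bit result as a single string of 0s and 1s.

Place data at non-parity positions: p1 p2 0 p4 0 1 1 p8 0 1 0 1 1 0 1
p1 (pos 1,3,5,7,9,11,13,15): XOR of data positions = 0⊕0⊕1⊕0⊕0⊕1⊕1 = 1
p2 (pos 2,3,6,7,10,11,14,15): XOR of data positions = 0⊕1⊕1⊕1⊕0⊕0⊕1 = 0
p4 (pos 4,5,6,7,12,13,14,15): XOR of data positions = 0⊕1⊕1⊕1⊕1⊕0⊕1 = 1
p8 (pos 8,9,10,11,12,13,14,15): XOR of data positions = 0⊕1⊕0⊕1⊕1⊕0⊕1 = 0
Codeword: 100101100101101

100101100101101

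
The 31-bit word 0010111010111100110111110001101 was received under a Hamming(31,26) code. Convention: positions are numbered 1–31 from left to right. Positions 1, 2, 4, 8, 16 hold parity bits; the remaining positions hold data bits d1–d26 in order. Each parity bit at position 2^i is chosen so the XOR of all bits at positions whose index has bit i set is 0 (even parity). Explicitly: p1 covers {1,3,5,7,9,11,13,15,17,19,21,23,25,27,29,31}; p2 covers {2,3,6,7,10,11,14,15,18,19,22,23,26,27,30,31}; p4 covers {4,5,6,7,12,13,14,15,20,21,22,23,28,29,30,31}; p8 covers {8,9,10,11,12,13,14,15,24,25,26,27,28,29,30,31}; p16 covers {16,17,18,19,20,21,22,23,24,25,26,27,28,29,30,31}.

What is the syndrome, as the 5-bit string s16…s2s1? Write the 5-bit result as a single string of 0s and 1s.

01111

s1 (pos 1,3,5,7,9,11,13,15,17,19,21,23,25,27,29,31): 0⊕1⊕1⊕1⊕1⊕1⊕1⊕0⊕1⊕0⊕1⊕1⊕0⊕0⊕1⊕1 = 1
s2 (pos 2,3,6,7,10,11,14,15,18,19,22,23,26,27,30,31): 0⊕1⊕1⊕1⊕0⊕1⊕1⊕0⊕1⊕0⊕1⊕1⊕0⊕0⊕0⊕1 = 1
s4 (pos 4,5,6,7,12,13,14,15,20,21,22,23,28,29,30,31): 0⊕1⊕1⊕1⊕1⊕1⊕1⊕0⊕1⊕1⊕1⊕1⊕1⊕1⊕0⊕1 = 1
s8 (pos 8,9,10,11,12,13,14,15,24,25,26,27,28,29,30,31): 0⊕1⊕0⊕1⊕1⊕1⊕1⊕0⊕1⊕0⊕0⊕0⊕1⊕1⊕0⊕1 = 1
s16 (pos 16,17,18,19,20,21,22,23,24,25,26,27,28,29,30,31): 0⊕1⊕1⊕0⊕1⊕1⊕1⊕1⊕1⊕0⊕0⊕0⊕1⊕1⊕0⊕1 = 0
Syndrome s16…s1 = 01111 → error at position 15.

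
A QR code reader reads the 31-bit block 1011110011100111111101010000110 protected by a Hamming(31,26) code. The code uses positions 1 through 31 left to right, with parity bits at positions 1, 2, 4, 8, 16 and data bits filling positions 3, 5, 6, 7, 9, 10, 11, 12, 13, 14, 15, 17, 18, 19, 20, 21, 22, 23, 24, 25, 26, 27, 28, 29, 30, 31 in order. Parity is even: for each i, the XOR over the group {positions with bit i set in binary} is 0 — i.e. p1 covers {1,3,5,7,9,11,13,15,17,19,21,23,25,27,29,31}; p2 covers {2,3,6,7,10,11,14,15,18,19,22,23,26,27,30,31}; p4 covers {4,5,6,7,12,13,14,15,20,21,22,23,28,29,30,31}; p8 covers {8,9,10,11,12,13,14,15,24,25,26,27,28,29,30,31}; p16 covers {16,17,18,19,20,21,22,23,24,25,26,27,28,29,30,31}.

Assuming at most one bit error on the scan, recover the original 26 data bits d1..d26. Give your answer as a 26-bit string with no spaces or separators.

s1 (pos 1,3,5,7,9,11,13,15,17,19,21,23,25,27,29,31): 1⊕1⊕1⊕0⊕1⊕1⊕0⊕1⊕1⊕1⊕0⊕0⊕0⊕0⊕1⊕0 = 1
s2 (pos 2,3,6,7,10,11,14,15,18,19,22,23,26,27,30,31): 0⊕1⊕1⊕0⊕1⊕1⊕1⊕1⊕1⊕1⊕1⊕0⊕0⊕0⊕1⊕0 = 0
s4 (pos 4,5,6,7,12,13,14,15,20,21,22,23,28,29,30,31): 1⊕1⊕1⊕0⊕0⊕0⊕1⊕1⊕1⊕0⊕1⊕0⊕0⊕1⊕1⊕0 = 1
s8 (pos 8,9,10,11,12,13,14,15,24,25,26,27,28,29,30,31): 0⊕1⊕1⊕1⊕0⊕0⊕1⊕1⊕1⊕0⊕0⊕0⊕0⊕1⊕1⊕0 = 0
s16 (pos 16,17,18,19,20,21,22,23,24,25,26,27,28,29,30,31): 1⊕1⊕1⊕1⊕1⊕0⊕1⊕0⊕1⊕0⊕0⊕0⊕0⊕1⊕1⊕0 = 1
Syndrome s16…s1 = 10101 → error at position 21.
Flip position 21: 1011110011100111111101010000110 → 1011110011100111111111010000110
Read data bits from positions 3,5,6,7,9,10,11,12,13,14,15,17,18,19,20,21,22,23,24,25,26,27,28,29,30,31: 11101110011111111010000110

11101110011111111010000110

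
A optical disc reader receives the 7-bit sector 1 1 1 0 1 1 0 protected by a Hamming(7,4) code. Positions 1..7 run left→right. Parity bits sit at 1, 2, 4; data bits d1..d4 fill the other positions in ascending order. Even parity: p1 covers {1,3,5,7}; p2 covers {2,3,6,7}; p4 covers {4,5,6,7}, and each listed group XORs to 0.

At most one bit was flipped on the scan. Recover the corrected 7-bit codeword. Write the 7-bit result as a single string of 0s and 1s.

1100110

s1 (pos 1,3,5,7): 1⊕1⊕1⊕0 = 1
s2 (pos 2,3,6,7): 1⊕1⊕1⊕0 = 1
s4 (pos 4,5,6,7): 0⊕1⊕1⊕0 = 0
Syndrome s4…s1 = 011 → error at position 3.
Flip position 3: 1110110 → 1100110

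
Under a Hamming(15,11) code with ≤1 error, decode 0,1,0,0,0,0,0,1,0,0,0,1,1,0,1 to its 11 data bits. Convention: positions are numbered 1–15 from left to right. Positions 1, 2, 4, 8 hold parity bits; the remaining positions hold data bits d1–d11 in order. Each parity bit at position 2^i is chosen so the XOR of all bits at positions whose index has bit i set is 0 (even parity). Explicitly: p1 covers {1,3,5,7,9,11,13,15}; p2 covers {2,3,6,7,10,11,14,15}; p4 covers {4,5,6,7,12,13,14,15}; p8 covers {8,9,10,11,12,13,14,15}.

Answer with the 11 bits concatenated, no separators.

00000001101

s1 (pos 1,3,5,7,9,11,13,15): 0⊕0⊕0⊕0⊕0⊕0⊕1⊕1 = 0
s2 (pos 2,3,6,7,10,11,14,15): 1⊕0⊕0⊕0⊕0⊕0⊕0⊕1 = 0
s4 (pos 4,5,6,7,12,13,14,15): 0⊕0⊕0⊕0⊕1⊕1⊕0⊕1 = 1
s8 (pos 8,9,10,11,12,13,14,15): 1⊕0⊕0⊕0⊕1⊕1⊕0⊕1 = 0
Syndrome s8…s1 = 0100 → error at position 4.
Flip position 4: 010000010001101 → 010100010001101
Read data bits from positions 3,5,6,7,9,10,11,12,13,14,15: 00000001101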